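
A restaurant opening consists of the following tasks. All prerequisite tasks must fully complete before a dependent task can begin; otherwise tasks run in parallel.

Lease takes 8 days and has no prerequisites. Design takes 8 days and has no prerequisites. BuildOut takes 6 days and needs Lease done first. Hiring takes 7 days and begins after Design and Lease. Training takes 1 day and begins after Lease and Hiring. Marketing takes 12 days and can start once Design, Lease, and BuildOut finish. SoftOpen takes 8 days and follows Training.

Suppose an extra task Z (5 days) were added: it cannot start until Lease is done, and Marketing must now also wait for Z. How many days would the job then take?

26

Originally the job takes 26 days.
With Z inserted, Marketing now waits for max(Design, Lease, BuildOut, Z).
New critical path: Lease→BuildOut→Marketing = 8+6+12 = 26 ⇒ 26 days.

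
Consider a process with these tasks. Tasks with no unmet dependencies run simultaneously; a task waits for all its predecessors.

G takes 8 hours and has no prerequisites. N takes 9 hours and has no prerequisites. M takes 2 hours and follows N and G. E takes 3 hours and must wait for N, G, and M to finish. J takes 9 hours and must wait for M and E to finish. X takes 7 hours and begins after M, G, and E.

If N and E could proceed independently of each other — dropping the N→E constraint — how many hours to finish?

Before: longest chain N→M→E→J = 9+2+3+9 = 23, finish 23.
Dropping N→E doesn't change E's earliest start (11); another predecessor still binds.
The longest chain is now N→M→E→J = 9+2+3+9 = 23, so the job takes 23 hours.

23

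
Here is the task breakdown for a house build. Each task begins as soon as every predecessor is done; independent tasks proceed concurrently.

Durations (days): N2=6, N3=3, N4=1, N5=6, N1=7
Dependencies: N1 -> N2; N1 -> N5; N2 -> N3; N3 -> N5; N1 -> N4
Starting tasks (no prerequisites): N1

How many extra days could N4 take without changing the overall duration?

14

N1→N2→N3→N5 = 7+6+3+6 = 22 sets the makespan at 22 days.
N4 finishes as early as 8 and must finish by 22.
So N4 can slip 22 − 8 = 14 days.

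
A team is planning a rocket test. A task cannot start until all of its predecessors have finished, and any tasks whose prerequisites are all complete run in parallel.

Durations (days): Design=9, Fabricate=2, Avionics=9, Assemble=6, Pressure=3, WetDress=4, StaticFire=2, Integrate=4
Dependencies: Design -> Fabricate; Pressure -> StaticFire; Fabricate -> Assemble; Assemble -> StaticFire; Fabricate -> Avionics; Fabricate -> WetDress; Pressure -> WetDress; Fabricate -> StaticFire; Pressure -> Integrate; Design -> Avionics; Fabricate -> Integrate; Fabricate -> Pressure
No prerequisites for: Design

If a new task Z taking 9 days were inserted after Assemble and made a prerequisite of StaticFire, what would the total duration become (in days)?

Originally the schedule takes 20 days.
With Z inserted, StaticFire now waits for max(Fabricate, Assemble, Pressure, Z).
New critical path: Design→Fabricate→Assemble→Z→StaticFire = 9+2+6+9+2 = 28 ⇒ 28 days.

28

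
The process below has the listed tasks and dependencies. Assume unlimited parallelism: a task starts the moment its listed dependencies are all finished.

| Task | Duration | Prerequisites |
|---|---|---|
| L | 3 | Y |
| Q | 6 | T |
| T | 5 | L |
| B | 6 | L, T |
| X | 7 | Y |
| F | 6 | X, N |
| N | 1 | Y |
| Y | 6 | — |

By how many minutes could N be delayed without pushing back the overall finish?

Y→L→T→B = 6+3+5+6 = 20 sets the makespan at 20 minutes.
N finishes as early as 7 and must finish by 14.
So N can slip 14 − 7 = 7 minutes.

7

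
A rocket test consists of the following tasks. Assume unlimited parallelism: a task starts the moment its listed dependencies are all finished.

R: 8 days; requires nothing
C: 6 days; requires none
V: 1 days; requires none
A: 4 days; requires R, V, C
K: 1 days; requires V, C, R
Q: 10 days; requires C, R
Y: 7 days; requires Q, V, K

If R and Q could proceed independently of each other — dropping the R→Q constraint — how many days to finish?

Before: longest chain R→Q→Y = 8+10+7 = 25, finish 25.
Without R→Q, Q's earliest start moves from 8 to 6.
After: C→Q→Y = 6+10+7 = 23 → 23 days.

23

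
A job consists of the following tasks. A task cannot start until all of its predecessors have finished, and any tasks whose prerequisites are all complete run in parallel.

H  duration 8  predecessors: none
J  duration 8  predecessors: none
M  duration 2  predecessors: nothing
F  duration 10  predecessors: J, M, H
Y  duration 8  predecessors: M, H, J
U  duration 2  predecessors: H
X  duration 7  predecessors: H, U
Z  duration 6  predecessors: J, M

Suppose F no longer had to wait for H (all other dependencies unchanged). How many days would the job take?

18

With the dependency in place, H→F = 8+10 = 18 sets the finish at 18 days.
Dropping H→F doesn't change F's earliest start (8); another predecessor still binds.
The longest chain is now J→F = 8+10 = 18, so the job takes 18 days.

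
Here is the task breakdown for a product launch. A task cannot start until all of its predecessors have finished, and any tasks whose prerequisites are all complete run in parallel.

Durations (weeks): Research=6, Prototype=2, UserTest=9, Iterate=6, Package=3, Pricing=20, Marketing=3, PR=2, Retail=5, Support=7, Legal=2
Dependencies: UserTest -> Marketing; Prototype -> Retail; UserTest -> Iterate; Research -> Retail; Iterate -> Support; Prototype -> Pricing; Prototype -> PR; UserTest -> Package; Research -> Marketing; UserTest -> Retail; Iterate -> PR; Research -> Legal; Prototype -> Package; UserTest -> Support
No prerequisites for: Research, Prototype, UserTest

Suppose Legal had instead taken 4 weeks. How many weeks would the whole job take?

Actual critical path: Prototype→Pricing = 2+20 = 22 ⇒ 22 weeks.
Legal is off the critical path — its longest chain is 8 weeks, giving 14 of slack.
No other chain overtakes it, so the finish is 22 weeks.

22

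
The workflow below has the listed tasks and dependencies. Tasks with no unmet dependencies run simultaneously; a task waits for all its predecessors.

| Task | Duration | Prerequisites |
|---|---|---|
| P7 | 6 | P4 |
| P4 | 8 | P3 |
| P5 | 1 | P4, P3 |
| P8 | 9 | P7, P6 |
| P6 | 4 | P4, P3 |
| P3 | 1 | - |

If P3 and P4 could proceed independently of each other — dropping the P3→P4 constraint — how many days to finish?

Original critical path: P3→P4→P7→P8 = 1+8+6+9 = 24 ⇒ 24 days.
Without P3→P4, P4's earliest start moves from 1 to 0.
New critical path: P4→P7→P8 = 8+6+9 = 23 ⇒ 23 days.

23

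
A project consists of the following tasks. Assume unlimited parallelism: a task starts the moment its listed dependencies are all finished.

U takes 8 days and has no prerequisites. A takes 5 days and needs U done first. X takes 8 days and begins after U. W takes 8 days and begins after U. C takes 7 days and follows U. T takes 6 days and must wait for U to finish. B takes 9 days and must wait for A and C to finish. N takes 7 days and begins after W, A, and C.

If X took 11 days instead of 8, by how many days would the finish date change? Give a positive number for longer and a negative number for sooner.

The binding path is U→C→B = 8+7+9 = 24; finish at 24 days.
The longest path through X is only 16 days, so X has float 8.
The critical path is still U→C→B; finish is now 24 days.
Change in finish: 24 − 24 = +0 days.

0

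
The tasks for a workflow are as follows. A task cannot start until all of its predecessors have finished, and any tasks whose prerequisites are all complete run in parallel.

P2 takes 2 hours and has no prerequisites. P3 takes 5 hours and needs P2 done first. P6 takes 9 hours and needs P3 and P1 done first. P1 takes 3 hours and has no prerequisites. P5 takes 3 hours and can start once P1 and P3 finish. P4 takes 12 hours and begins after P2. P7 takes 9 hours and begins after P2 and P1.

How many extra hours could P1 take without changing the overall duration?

Critical path: P2→P3→P6 = 2+5+9 = 16, so the finish is 16 hours.
Longest path through P1: 12 hours (earliest finish 3, latest finish 7).
Slack of P1 = 4 − 0 = 4 hours.

4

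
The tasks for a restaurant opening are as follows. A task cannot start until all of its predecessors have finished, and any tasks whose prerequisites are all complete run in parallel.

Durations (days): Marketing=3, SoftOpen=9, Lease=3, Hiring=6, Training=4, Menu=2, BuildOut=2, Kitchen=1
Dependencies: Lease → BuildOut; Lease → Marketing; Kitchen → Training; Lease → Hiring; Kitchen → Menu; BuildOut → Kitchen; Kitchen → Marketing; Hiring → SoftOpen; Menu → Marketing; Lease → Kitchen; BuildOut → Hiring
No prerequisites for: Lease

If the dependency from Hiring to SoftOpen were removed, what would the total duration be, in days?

Before: longest chain Lease→BuildOut→Hiring→SoftOpen = 3+2+6+9 = 20, finish 20.
Without Hiring→SoftOpen, SoftOpen's earliest start moves from 11 to 0.
After: Lease→BuildOut→Kitchen→Menu→Marketing = 3+2+1+2+3 = 11 → 11 days.

11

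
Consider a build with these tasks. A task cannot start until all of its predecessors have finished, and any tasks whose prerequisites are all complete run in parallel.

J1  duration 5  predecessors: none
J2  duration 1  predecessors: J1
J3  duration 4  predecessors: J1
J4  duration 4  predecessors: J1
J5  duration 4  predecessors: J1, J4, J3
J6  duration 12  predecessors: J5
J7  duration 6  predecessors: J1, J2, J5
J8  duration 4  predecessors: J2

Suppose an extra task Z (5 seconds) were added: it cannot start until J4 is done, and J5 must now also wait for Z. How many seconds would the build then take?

Originally the build takes 25 seconds.
With Z inserted, J5 now waits for max(J1, J4, J3, Z).
New critical path: J1→J4→Z→J5→J6 = 5+4+5+4+12 = 30 ⇒ 30 seconds.

30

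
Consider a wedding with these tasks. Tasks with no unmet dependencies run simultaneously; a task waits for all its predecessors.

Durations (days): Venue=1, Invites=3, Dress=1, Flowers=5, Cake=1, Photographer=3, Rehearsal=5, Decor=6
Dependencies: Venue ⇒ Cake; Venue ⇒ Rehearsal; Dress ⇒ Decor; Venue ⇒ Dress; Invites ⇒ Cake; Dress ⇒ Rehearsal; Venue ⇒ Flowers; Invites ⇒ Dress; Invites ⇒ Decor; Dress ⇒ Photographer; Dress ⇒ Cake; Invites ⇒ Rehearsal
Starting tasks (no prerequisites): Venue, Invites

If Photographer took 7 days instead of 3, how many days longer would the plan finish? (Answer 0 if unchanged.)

Critical path before the change: Invites→Dress→Decor = 3+1+6 = 10 giving 10 days.
Photographer is off the critical path — its longest chain is 7 days, giving 3 of slack.
The binding chain switches to Invites→Dress→Photographer = 3+1+7 = 11; finish 11 days.
Change in finish: 11 − 10 = +1 days.

1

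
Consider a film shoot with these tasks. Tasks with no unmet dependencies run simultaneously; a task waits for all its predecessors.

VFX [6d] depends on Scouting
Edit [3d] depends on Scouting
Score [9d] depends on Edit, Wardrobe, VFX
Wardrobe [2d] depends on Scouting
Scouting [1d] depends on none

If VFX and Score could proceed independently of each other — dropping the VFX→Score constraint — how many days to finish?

13

Before: longest chain Scouting→VFX→Score = 1+6+9 = 16, finish 16.
Without VFX→Score, Score's earliest start moves from 7 to 4.
The longest chain is now Scouting→Edit→Score = 1+3+9 = 13, so the job takes 13 days.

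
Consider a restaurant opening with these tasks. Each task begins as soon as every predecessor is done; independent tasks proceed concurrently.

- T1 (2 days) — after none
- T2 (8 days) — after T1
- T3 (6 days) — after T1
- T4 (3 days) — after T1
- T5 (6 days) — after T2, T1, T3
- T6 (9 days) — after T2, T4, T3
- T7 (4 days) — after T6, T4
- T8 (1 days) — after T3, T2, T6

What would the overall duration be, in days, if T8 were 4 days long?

Actual critical path: T1→T2→T6→T7 = 2+8+9+4 = 23 ⇒ 23 days.
The longest path through T8 is only 20 days, so T8 has float 3.
The critical path is still T1→T2→T6→T7; finish is now 23 days.

23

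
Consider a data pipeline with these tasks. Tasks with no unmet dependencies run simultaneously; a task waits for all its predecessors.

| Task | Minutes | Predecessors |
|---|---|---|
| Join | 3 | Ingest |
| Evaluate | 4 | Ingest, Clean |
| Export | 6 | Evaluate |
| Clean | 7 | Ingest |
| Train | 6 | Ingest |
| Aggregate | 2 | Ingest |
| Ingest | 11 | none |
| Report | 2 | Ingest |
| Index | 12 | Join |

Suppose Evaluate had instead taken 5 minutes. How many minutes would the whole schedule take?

Actual critical path: Ingest→Clean→Evaluate→Export = 11+7+4+6 = 28 ⇒ 28 minutes.
Evaluate lies on that path, so at 5 minutes the path becomes 29 minutes.
The critical path is still Ingest→Clean→Evaluate→Export; finish is now 29 minutes.

29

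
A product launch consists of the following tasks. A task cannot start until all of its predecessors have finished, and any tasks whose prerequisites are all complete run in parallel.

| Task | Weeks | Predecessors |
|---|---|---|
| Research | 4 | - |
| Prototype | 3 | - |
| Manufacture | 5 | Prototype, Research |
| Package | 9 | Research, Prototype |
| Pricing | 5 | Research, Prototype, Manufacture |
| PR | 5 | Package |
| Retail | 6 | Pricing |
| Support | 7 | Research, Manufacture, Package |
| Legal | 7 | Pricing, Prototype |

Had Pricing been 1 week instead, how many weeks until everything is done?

20

Critical path before the change: Research→Manufacture→Pricing→Legal = 4+5+5+7 = 21 giving 21 weeks.
Pricing is on the critical path; changing it to 1 makes that path 17 weeks.
New critical path: Research→Package→Support = 4+9+7 = 20 ⇒ 20 weeks.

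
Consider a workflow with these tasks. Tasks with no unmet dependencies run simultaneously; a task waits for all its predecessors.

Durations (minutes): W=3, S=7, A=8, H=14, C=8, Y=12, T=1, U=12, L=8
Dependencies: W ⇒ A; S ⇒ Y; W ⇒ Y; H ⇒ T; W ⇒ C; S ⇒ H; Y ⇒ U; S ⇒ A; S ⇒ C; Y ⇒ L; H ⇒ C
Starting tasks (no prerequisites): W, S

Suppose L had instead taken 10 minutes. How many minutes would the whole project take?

Baseline: S→Y→U = 7+12+12 = 31 → 31 minutes.
L is off the critical path — its longest chain is 27 minutes, giving 4 of slack.
That remains the longest chain; total 31 minutes.

31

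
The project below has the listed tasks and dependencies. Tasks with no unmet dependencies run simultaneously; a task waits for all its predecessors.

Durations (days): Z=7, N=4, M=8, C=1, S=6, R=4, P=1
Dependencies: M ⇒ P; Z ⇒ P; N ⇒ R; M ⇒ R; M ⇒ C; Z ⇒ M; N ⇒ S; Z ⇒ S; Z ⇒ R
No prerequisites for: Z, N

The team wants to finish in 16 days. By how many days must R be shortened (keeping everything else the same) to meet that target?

Current finish: 19 days; target: 16.
R is on every critical path, so each day cut from R cuts the finish by one (this holds down to a finish of 16).
Need 19 − 16 = 3 days off R → R becomes 1 day, finish becomes 16.

3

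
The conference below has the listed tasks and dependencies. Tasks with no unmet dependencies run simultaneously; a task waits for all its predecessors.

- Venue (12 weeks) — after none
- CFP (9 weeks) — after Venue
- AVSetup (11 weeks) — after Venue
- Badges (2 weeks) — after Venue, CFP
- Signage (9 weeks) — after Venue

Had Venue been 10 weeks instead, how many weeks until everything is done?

21

The binding path is Venue→CFP→Badges = 12+9+2 = 23; finish at 23 weeks.
Venue lies on that path, so at 10 weeks the path becomes 21 weeks.
The critical path is still Venue→CFP→Badges; finish is now 21 weeks.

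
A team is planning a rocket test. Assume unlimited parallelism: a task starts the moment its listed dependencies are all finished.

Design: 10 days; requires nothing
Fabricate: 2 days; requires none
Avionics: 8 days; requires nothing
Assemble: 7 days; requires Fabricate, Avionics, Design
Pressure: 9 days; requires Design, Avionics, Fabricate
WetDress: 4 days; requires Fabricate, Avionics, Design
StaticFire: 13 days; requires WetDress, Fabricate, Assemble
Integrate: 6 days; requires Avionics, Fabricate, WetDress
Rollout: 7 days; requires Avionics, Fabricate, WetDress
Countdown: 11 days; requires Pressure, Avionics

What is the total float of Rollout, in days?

9

The longest chain is Design→Assemble→StaticFire = 10+7+13 = 30; overall finish 30 days.
Longest path through Rollout: 21 days (earliest finish 21, latest finish 30).
Slack of Rollout = 23 − 14 = 9 days.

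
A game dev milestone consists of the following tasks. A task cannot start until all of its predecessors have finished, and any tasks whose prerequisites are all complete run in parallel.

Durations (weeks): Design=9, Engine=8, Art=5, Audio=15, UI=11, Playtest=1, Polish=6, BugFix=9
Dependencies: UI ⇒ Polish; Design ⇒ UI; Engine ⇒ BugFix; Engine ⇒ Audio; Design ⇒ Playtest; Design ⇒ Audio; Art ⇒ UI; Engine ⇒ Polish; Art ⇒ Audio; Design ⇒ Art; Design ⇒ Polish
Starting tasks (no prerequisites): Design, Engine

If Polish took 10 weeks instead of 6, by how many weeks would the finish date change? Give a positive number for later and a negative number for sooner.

Baseline: Design→Art→UI→Polish = 9+5+11+6 = 31 → 31 weeks.
Since Polish is critical, the +4 change carries straight to that chain (now 35 weeks).
That remains the longest chain; total 35 weeks.
Change in finish: 35 − 31 = +4 weeks.

4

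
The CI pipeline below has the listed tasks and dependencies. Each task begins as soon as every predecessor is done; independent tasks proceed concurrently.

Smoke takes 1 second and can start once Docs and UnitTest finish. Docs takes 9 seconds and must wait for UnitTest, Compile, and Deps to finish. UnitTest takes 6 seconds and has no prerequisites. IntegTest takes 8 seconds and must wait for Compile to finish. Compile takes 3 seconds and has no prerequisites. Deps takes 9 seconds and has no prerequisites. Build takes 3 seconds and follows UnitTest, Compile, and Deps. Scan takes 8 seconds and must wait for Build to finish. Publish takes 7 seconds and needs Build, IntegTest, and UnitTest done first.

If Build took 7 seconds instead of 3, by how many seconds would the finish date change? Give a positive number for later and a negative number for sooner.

As given, the longest chain is Deps→Build→Scan = 9+3+8 = 20, so the finish is 20 seconds.
Build is on the critical path; changing it to 7 makes that path 24 seconds.
The critical path is still Deps→Build→Scan; finish is now 24 seconds.
Change in finish: 24 − 20 = +4 seconds.

4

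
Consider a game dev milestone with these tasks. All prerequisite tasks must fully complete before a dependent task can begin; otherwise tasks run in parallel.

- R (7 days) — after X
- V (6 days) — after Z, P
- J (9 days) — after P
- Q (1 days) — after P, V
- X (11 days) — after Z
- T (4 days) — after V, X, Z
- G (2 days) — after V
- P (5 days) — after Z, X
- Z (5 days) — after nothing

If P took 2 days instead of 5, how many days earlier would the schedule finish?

Critical path before the change: Z→X→P→V→T = 5+11+5+6+4 = 31 giving 31 days.
P lies on that path, so at 2 days the path becomes 28 days.
No other chain overtakes it, so the finish is 28 days.
Change in finish: 28 − 31 = -3 days.

3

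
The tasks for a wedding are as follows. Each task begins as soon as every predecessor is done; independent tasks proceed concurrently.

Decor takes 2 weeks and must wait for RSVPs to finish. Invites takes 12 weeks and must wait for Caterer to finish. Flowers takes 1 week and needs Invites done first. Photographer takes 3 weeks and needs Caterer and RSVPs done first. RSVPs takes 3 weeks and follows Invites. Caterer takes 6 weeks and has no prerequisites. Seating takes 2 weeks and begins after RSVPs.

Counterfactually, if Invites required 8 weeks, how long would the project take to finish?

Baseline: Caterer→Invites→RSVPs→Photographer = 6+12+3+3 = 24 → 24 weeks.
Invites lies on that path, so at 8 weeks the path becomes 20 weeks.
That remains the longest chain; total 20 weeks.

20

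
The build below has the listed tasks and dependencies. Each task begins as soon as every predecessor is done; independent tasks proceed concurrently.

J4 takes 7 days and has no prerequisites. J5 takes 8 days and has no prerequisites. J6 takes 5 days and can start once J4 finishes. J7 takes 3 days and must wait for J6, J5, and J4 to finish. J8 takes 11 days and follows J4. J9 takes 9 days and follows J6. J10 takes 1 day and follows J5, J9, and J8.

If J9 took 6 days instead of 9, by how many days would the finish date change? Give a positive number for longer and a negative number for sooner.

As given, the longest chain is J4→J6→J9→J10 = 7+5+9+1 = 22, so the finish is 22 days.
J9 lies on that path, so at 6 days the path becomes 19 days.
The critical path is still J4→J6→J9→J10; finish is now 19 days.
Change in finish: 19 − 22 = -3 days.

-3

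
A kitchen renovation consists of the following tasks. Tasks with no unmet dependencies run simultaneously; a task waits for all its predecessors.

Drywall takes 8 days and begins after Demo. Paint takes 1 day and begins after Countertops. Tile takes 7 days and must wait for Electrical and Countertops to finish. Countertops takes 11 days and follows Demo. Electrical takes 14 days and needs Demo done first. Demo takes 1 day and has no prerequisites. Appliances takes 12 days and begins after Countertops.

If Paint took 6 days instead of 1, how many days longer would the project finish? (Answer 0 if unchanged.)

Actual critical path: Demo→Countertops→Appliances = 1+11+12 = 24 ⇒ 24 days.
The longest path through Paint is only 13 days, so Paint has float 11.
No other chain overtakes it, so the finish is 24 days.
Change in finish: 24 − 24 = +0 days.

0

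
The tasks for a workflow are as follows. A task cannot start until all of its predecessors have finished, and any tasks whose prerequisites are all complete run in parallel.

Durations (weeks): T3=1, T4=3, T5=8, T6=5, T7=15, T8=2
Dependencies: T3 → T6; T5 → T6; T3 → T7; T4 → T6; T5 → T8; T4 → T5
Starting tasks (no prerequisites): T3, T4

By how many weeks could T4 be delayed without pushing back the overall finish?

0

Critical path: T3→T7 = 1+15 = 16, so the finish is 16 weeks.
The longest chain containing T4 totals 16 weeks.
Float = 16 − 16 = 0.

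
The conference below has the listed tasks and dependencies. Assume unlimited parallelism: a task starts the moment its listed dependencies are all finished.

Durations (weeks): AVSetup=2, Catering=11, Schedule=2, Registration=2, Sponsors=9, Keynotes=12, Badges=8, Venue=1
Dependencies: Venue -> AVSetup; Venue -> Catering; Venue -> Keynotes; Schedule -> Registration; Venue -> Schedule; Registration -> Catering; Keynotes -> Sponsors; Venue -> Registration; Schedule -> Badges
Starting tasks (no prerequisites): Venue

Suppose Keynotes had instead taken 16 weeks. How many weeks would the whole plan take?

As given, the longest chain is Venue→Keynotes→Sponsors = 1+12+9 = 22, so the finish is 22 weeks.
Since Keynotes is critical, the +4 change carries straight to that chain (now 26 weeks).
The critical path is still Venue→Keynotes→Sponsors; finish is now 26 weeks.

26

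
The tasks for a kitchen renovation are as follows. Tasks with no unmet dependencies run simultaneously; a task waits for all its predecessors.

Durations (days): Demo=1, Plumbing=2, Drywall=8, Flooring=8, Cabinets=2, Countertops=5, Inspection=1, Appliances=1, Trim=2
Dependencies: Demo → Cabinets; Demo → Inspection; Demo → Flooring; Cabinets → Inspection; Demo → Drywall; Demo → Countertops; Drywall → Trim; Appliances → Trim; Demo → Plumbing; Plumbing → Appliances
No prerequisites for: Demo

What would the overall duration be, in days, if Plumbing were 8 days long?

Actual critical path: Demo→Drywall→Trim = 1+8+2 = 11 ⇒ 11 days.
The longest path through Plumbing is only 6 days, so Plumbing has float 5.
New critical path: Demo→Plumbing→Appliances→Trim = 1+8+1+2 = 12 ⇒ 12 days.

12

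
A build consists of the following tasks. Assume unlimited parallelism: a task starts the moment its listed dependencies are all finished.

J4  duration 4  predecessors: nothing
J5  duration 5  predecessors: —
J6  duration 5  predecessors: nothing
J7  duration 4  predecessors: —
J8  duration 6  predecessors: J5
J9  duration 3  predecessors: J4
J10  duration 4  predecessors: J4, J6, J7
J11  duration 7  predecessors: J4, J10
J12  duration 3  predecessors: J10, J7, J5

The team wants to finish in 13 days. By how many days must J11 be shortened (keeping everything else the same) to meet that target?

3

Current finish: 16 days; target: 13.
J11 is on every critical path, so each day cut from J11 cuts the finish by one (this holds down to a finish of 12).
Need 16 − 13 = 3 days off J11 → J11 becomes 4 days, finish becomes 13.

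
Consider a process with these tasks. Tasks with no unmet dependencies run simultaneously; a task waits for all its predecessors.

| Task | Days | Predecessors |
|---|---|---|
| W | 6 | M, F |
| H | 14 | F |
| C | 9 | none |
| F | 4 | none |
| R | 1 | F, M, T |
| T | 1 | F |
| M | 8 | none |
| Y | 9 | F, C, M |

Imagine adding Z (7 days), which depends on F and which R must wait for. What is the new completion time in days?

Originally the schedule takes 18 days.
With Z inserted, R now waits for max(F, M, T, Z).
New critical path: F→H = 4+14 = 18 ⇒ 18 days.

18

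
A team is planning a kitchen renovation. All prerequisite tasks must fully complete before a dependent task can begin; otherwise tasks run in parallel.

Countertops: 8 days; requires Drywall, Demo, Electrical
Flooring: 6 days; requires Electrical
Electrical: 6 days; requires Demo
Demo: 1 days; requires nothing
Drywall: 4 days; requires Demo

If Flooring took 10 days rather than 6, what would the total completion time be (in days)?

Critical path before the change: Demo→Electrical→Countertops = 1+6+8 = 15 giving 15 days.
The longest path through Flooring is only 13 days, so Flooring has float 2.
New critical path: Demo→Electrical→Flooring = 1+6+10 = 17 ⇒ 17 days.

17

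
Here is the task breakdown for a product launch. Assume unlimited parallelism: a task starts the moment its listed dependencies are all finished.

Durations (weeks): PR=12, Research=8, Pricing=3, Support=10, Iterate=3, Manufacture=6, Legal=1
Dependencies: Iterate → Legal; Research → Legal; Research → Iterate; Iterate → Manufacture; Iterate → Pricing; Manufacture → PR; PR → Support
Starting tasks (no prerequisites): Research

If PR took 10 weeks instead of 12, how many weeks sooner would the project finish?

2

Baseline: Research→Iterate→Manufacture→PR→Support = 8+3+6+12+10 = 39 → 39 weeks.
Since PR is critical, the -2 change carries straight to that chain (now 37 weeks).
That remains the longest chain; total 37 weeks.
Change in finish: 37 − 39 = -2 weeks.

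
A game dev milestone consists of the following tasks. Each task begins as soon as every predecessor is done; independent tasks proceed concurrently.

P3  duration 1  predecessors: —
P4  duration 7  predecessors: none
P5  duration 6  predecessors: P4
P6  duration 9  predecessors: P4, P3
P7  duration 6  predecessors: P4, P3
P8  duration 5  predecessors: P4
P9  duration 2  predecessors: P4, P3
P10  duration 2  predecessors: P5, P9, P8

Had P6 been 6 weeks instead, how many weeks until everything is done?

The binding path is P4→P6 = 7+9 = 16; finish at 16 weeks.
P6 lies on that path, so at 6 weeks the path becomes 13 weeks.
New critical path: P4→P5→P10 = 7+6+2 = 15 ⇒ 15 weeks.

15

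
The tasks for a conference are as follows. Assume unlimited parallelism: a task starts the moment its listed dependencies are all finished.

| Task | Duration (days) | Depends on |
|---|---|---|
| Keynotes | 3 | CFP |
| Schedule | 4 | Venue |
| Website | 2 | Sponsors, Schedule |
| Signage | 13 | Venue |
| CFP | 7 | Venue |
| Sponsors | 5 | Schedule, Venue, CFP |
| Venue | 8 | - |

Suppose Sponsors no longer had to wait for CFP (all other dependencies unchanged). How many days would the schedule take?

21

With the dependency in place, Venue→CFP→Sponsors→Website = 8+7+5+2 = 22 sets the finish at 22 days.
Without CFP→Sponsors, Sponsors's earliest start moves from 15 to 12.
New critical path: Venue→Signage = 8+13 = 21 ⇒ 21 days.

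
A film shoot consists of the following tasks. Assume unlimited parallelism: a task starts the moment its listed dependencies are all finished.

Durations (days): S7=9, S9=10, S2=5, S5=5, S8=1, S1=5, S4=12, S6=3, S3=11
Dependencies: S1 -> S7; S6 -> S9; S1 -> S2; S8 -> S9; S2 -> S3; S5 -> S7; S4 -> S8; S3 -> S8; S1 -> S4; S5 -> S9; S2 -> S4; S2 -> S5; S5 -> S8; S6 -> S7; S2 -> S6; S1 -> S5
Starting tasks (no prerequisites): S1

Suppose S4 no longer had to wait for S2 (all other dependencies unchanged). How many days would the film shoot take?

Before: longest chain S1→S2→S4→S8→S9 = 5+5+12+1+10 = 33, finish 33.
Without S2→S4, S4's earliest start moves from 10 to 5.
New critical path: S1→S2→S3→S8→S9 = 5+5+11+1+10 = 32 ⇒ 32 days.

32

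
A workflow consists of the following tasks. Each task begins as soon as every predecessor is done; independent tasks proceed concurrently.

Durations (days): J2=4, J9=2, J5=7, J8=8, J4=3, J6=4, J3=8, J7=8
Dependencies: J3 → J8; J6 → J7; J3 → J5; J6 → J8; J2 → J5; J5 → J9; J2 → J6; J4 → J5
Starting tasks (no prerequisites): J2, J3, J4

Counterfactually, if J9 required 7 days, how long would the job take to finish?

22

The binding path is J3→J5→J9 = 8+7+2 = 17; finish at 17 days.
J9 is on the critical path; changing it to 7 makes that path 22 days.
That remains the longest chain; total 22 days.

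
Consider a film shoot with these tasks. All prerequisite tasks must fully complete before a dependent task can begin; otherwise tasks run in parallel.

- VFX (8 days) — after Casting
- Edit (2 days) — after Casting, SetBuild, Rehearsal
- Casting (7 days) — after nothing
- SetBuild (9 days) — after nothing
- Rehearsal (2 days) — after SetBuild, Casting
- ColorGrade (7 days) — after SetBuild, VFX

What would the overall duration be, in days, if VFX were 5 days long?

19

Critical path before the change: Casting→VFX→ColorGrade = 7+8+7 = 22 giving 22 days.
VFX is on the critical path; changing it to 5 makes that path 19 days.
No other chain overtakes it, so the finish is 19 days.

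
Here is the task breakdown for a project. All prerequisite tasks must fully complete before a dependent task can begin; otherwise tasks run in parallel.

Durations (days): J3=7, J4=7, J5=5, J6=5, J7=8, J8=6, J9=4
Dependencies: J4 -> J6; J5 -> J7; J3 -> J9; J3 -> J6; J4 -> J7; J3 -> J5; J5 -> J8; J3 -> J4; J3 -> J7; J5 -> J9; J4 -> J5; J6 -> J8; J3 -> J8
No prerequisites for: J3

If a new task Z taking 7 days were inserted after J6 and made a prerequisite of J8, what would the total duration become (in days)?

Originally the schedule takes 27 days.
With Z inserted, J8 now waits for max(J5, J3, J6, Z).
New critical path: J3→J4→J6→Z→J8 = 7+7+5+7+6 = 32 ⇒ 32 days.

32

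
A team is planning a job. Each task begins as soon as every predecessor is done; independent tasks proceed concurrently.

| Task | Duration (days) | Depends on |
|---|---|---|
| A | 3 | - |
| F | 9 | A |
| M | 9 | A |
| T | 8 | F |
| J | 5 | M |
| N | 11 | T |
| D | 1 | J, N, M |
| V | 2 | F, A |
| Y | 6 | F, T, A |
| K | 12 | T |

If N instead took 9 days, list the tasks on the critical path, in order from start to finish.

A, F, T, K

As given, the longest chain is A→F→T→N→D = 3+9+8+11+1 = 32, so the finish is 32 days.
N lies on that path, so at 9 days the path becomes 30 days.
The binding chain switches to A→F→T→K = 3+9+8+12 = 32; finish 32 days.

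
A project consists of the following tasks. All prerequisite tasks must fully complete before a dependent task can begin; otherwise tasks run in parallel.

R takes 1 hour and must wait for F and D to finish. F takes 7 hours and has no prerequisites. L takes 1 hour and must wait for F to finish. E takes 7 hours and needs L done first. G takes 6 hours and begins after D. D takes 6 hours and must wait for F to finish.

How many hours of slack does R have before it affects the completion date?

Critical path: F→D→G = 7+6+6 = 19, so the finish is 19 hours.
R finishes as early as 14 and must finish by 19.
Float = 19 − 14 = 5.

5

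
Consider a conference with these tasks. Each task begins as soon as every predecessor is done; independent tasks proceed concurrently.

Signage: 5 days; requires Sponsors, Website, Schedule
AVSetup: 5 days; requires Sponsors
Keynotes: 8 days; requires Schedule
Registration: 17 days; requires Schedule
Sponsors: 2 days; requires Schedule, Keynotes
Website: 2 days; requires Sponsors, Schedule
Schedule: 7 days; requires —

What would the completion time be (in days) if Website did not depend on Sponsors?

24

Original critical path: Schedule→Keynotes→Sponsors→Website→Signage = 7+8+2+2+5 = 24 ⇒ 24 days.
Without Sponsors→Website, Website's earliest start moves from 17 to 7.
After: Schedule→Registration = 7+17 = 24 → 24 days.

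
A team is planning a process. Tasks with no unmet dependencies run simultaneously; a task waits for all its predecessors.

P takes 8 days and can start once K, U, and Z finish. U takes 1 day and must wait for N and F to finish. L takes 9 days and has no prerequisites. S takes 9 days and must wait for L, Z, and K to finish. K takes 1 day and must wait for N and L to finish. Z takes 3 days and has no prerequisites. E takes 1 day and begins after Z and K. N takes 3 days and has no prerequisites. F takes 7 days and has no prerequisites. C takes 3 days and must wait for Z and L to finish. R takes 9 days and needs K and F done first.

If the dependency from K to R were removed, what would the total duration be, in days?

19

Before: longest chain L→K→R = 9+1+9 = 19, finish 19.
Without K→R, R's earliest start moves from 10 to 7.
The longest chain is now L→K→S = 9+1+9 = 19, so the project takes 19 days.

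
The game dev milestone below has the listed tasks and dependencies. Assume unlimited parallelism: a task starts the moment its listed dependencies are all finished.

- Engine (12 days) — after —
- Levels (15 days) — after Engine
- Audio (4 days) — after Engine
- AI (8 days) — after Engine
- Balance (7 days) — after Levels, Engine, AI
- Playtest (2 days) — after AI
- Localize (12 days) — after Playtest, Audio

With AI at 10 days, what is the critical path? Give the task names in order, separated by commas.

Engine, AI, Playtest, Localize

Baseline: Engine→AI→Playtest→Localize = 12+8+2+12 = 34 → 34 days.
AI lies on that path, so at 10 days the path becomes 36 days.
That remains the longest chain; total 36 days.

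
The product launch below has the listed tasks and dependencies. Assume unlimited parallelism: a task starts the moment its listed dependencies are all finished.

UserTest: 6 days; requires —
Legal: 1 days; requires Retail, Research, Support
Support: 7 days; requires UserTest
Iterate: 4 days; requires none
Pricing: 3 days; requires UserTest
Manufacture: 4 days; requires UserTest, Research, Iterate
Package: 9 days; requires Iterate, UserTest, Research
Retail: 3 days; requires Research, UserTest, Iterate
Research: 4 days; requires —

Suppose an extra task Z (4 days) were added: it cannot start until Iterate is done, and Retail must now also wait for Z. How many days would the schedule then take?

15

Originally the schedule takes 15 days.
With Z inserted, Retail now waits for max(Research, UserTest, Iterate, Z).
New critical path: UserTest→Package = 6+9 = 15 ⇒ 15 days.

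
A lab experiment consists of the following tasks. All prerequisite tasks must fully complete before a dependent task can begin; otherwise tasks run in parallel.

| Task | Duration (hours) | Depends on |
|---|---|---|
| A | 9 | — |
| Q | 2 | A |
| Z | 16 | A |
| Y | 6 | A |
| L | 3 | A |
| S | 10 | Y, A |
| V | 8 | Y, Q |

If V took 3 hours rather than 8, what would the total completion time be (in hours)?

As given, the longest chain is A→Z = 9+16 = 25, so the finish is 25 hours.
The longest path through V is only 23 hours, so V has float 2.
The critical path is still A→Z; finish is now 25 hours.

25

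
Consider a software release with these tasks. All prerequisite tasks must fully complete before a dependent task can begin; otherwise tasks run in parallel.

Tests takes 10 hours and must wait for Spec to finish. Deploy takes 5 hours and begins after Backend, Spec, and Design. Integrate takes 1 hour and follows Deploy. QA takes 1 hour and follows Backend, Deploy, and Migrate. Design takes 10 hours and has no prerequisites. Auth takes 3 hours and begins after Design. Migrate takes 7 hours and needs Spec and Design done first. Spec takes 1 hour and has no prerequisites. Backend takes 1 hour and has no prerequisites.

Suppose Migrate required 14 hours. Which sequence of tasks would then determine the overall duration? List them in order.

Actual critical path: Design→Migrate→QA = 10+7+1 = 18 ⇒ 18 hours.
Since Migrate is critical, the +7 change carries straight to that chain (now 25 hours).
The critical path is still Design→Migrate→QA; finish is now 25 hours.

Design, Migrate, QA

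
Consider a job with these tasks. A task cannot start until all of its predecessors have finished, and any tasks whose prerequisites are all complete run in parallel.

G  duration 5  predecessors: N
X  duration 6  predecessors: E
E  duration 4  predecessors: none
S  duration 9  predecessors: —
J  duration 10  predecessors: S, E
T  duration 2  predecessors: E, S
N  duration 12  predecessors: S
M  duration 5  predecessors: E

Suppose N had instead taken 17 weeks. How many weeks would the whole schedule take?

31

Actual critical path: S→N→G = 9+12+5 = 26 ⇒ 26 weeks.
N lies on that path, so at 17 weeks the path becomes 31 weeks.
That remains the longest chain; total 31 weeks.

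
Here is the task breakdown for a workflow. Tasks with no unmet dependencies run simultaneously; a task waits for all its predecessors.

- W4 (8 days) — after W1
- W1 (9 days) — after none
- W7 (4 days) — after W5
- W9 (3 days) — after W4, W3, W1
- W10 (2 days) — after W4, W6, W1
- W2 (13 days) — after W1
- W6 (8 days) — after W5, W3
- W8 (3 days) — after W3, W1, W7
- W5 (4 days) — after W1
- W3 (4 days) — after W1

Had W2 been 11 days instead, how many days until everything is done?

23

As given, the longest chain is W1→W3→W6→W10 = 9+4+8+2 = 23, so the finish is 23 days.
W2 has 1 day of float (longest path through it is 22).
The critical path is still W1→W3→W6→W10; finish is now 23 days.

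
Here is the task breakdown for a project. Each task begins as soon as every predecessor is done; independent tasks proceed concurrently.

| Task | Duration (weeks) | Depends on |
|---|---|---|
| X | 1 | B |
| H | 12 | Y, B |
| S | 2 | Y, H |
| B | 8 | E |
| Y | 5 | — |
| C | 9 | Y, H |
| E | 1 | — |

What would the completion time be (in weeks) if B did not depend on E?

Before: longest chain E→B→H→C = 1+8+12+9 = 30, finish 30.
Without E→B, B's earliest start moves from 1 to 0.
The longest chain is now B→H→C = 8+12+9 = 29, so the schedule takes 29 weeks.

29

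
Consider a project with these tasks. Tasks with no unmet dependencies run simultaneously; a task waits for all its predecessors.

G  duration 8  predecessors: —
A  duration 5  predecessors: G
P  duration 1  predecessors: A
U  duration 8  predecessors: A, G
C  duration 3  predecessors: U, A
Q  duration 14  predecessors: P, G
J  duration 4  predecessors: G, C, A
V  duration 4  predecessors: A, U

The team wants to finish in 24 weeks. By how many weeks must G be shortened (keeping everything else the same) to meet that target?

4

Current finish: 28 weeks; target: 24.
G is on every critical path, so each week cut from G cuts the finish by one (this holds down to a finish of 21).
Need 28 − 24 = 4 weeks off G → G becomes 4 weeks, finish becomes 24.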